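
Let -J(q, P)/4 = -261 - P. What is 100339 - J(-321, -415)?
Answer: 100955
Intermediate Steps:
J(q, P) = 1044 + 4*P (J(q, P) = -4*(-261 - P) = 1044 + 4*P)
100339 - J(-321, -415) = 100339 - (1044 + 4*(-415)) = 100339 - (1044 - 1660) = 100339 - 1*(-616) = 100339 + 616 = 100955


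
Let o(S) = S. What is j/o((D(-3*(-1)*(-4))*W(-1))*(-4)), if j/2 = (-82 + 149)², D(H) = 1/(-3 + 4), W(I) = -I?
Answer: -4489/2 ≈ -2244.5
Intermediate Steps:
D(H) = 1 (D(H) = 1/1 = 1)
j = 8978 (j = 2*(-82 + 149)² = 2*67² = 2*4489 = 8978)
j/o((D(-3*(-1)*(-4))*W(-1))*(-4)) = 8978/(((1*(-1*(-1)))*(-4))) = 8978/(((1*1)*(-4))) = 8978/((1*(-4))) = 8978/(-4) = 8978*(-¼) = -4489/2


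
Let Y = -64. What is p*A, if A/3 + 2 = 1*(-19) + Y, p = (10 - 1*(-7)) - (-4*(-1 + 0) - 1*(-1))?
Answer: -3060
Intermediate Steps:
p = 12 (p = (10 + 7) - (-4*(-1) + 1) = 17 - (4 + 1) = 17 - 1*5 = 17 - 5 = 12)
A = -255 (A = -6 + 3*(1*(-19) - 64) = -6 + 3*(-19 - 64) = -6 + 3*(-83) = -6 - 249 = -255)
p*A = 12*(-255) = -3060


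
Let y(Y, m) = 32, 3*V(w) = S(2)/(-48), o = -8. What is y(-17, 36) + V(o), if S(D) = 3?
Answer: 1535/48 ≈ 31.979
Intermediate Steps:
V(w) = -1/48 (V(w) = (3/(-48))/3 = (3*(-1/48))/3 = (⅓)*(-1/16) = -1/48)
y(-17, 36) + V(o) = 32 - 1/48 = 1535/48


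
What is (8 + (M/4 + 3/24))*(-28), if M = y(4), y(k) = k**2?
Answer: -679/2 ≈ -339.50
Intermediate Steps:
M = 16 (M = 4**2 = 16)
(8 + (M/4 + 3/24))*(-28) = (8 + (16/4 + 3/24))*(-28) = (8 + (16*(1/4) + 3*(1/24)))*(-28) = (8 + (4 + 1/8))*(-28) = (8 + 33/8)*(-28) = (97/8)*(-28) = -679/2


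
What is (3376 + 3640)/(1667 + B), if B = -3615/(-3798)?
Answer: 8882256/2111627 ≈ 4.2064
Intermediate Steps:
B = 1205/1266 (B = -3615*(-1/3798) = 1205/1266 ≈ 0.95182)
(3376 + 3640)/(1667 + B) = (3376 + 3640)/(1667 + 1205/1266) = 7016/(2111627/1266) = 7016*(1266/2111627) = 8882256/2111627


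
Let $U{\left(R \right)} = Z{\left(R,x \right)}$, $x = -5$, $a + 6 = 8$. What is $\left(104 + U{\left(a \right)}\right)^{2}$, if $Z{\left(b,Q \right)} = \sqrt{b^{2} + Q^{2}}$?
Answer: $\left(104 + \sqrt{29}\right)^{2} \approx 11965.0$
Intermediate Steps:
$a = 2$ ($a = -6 + 8 = 2$)
$Z{\left(b,Q \right)} = \sqrt{Q^{2} + b^{2}}$
$U{\left(R \right)} = \sqrt{25 + R^{2}}$ ($U{\left(R \right)} = \sqrt{\left(-5\right)^{2} + R^{2}} = \sqrt{25 + R^{2}}$)
$\left(104 + U{\left(a \right)}\right)^{2} = \left(104 + \sqrt{25 + 2^{2}}\right)^{2} = \left(104 + \sqrt{25 + 4}\right)^{2} = \left(104 + \sqrt{29}\right)^{2}$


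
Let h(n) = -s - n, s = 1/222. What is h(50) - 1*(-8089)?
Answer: 1784657/222 ≈ 8039.0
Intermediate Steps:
s = 1/222 ≈ 0.0045045
h(n) = -1/222 - n (h(n) = -1*1/222 - n = -1/222 - n)
h(50) - 1*(-8089) = (-1/222 - 1*50) - 1*(-8089) = (-1/222 - 50) + 8089 = -11101/222 + 8089 = 1784657/222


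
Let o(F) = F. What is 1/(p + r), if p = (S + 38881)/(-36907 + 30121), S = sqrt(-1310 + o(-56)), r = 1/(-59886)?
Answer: -1460253155296104/8366684306334155 + 37556876097*I*sqrt(1366)/8366684306334155 ≈ -0.17453 + 0.00016591*I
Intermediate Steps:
r = -1/59886 ≈ -1.6698e-5
S = I*sqrt(1366) (S = sqrt(-1310 - 56) = sqrt(-1366) = I*sqrt(1366) ≈ 36.959*I)
p = -38881/6786 - I*sqrt(1366)/6786 (p = (I*sqrt(1366) + 38881)/(-36907 + 30121) = (38881 + I*sqrt(1366))/(-6786) = (38881 + I*sqrt(1366))*(-1/6786) = -38881/6786 - I*sqrt(1366)/6786 ≈ -5.7296 - 0.0054464*I)
1/(p + r) = 1/((-38881/6786 - I*sqrt(1366)/6786) - 1/59886) = 1/(-64678732/11288511 - I*sqrt(1366)/6786)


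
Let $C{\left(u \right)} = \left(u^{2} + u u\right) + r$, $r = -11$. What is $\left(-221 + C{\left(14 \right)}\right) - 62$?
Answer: $98$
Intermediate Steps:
$C{\left(u \right)} = -11 + 2 u^{2}$ ($C{\left(u \right)} = \left(u^{2} + u u\right) - 11 = \left(u^{2} + u^{2}\right) - 11 = 2 u^{2} - 11 = -11 + 2 u^{2}$)
$\left(-221 + C{\left(14 \right)}\right) - 62 = \left(-221 - \left(11 - 2 \cdot 14^{2}\right)\right) - 62 = \left(-221 + \left(-11 + 2 \cdot 196\right)\right) - 62 = \left(-221 + \left(-11 + 392\right)\right) - 62 = \left(-221 + 381\right) - 62 = 160 - 62 = 98$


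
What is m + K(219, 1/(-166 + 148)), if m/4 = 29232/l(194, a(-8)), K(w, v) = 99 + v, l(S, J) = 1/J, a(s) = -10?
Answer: -21045259/18 ≈ -1.1692e+6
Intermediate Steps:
m = -1169280 (m = 4*(29232/(1/(-10))) = 4*(29232/(-⅒)) = 4*(29232*(-10)) = 4*(-292320) = -1169280)
m + K(219, 1/(-166 + 148)) = -1169280 + (99 + 1/(-166 + 148)) = -1169280 + (99 + 1/(-18)) = -1169280 + (99 - 1/18) = -1169280 + 1781/18 = -21045259/18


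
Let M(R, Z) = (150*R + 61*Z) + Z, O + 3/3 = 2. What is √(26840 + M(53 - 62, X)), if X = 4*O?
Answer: √25738 ≈ 160.43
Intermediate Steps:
O = 1 (O = -1 + 2 = 1)
X = 4 (X = 4*1 = 4)
M(R, Z) = 62*Z + 150*R (M(R, Z) = (61*Z + 150*R) + Z = 62*Z + 150*R)
√(26840 + M(53 - 62, X)) = √(26840 + (62*4 + 150*(53 - 62))) = √(26840 + (248 + 150*(-9))) = √(26840 + (248 - 1350)) = √(26840 - 1102) = √25738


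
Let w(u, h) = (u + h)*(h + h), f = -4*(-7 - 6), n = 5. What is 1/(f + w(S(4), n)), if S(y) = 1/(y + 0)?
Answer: 2/209 ≈ 0.0095694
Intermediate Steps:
S(y) = 1/y
f = 52 (f = -4*(-13) = 52)
w(u, h) = 2*h*(h + u) (w(u, h) = (h + u)*(2*h) = 2*h*(h + u))
1/(f + w(S(4), n)) = 1/(52 + 2*5*(5 + 1/4)) = 1/(52 + 2*5*(5 + ¼)) = 1/(52 + 2*5*(21/4)) = 1/(52 + 105/2) = 1/(209/2) = 2/209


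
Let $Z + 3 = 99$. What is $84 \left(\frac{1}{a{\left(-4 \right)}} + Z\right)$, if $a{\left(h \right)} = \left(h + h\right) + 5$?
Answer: $8036$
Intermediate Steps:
$Z = 96$ ($Z = -3 + 99 = 96$)
$a{\left(h \right)} = 5 + 2 h$ ($a{\left(h \right)} = 2 h + 5 = 5 + 2 h$)
$84 \left(\frac{1}{a{\left(-4 \right)}} + Z\right) = 84 \left(\frac{1}{5 + 2 \left(-4\right)} + 96\right) = 84 \left(\frac{1}{5 - 8} + 96\right) = 84 \left(\frac{1}{-3} + 96\right) = 84 \left(- \frac{1}{3} + 96\right) = 84 \cdot \frac{287}{3} = 8036$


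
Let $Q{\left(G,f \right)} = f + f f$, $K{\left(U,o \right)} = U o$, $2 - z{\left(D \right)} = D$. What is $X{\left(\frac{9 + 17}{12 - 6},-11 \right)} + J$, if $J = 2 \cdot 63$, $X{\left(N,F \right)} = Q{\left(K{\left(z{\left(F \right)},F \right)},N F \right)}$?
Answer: $\frac{21154}{9} \approx 2350.4$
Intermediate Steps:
$z{\left(D \right)} = 2 - D$
$Q{\left(G,f \right)} = f + f^{2}$
$X{\left(N,F \right)} = F N \left(1 + F N\right)$ ($X{\left(N,F \right)} = N F \left(1 + N F\right) = F N \left(1 + F N\right)$)
$J = 126$
$X{\left(\frac{9 + 17}{12 - 6},-11 \right)} + J = - 11 \frac{9 + 17}{12 - 6} \left(1 - 11 \frac{9 + 17}{12 - 6}\right) + 126 = - 11 \cdot \frac{26}{6} \left(1 - 11 \cdot \frac{26}{6}\right) + 126 = - 11 \cdot 26 \cdot \frac{1}{6} \left(1 - 11 \cdot 26 \cdot \frac{1}{6}\right) + 126 = \left(-11\right) \frac{13}{3} \left(1 - \frac{143}{3}\right) + 126 = \left(-11\right) \frac{13}{3} \left(- \frac{140}{3}\right) + 126 = \frac{20020}{9} + 126 = \frac{21154}{9}$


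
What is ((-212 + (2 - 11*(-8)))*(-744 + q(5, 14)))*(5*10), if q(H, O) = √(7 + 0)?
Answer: 4538400 - 6100*√7 ≈ 4.5223e+6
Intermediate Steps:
q(H, O) = √7
((-212 + (2 - 11*(-8)))*(-744 + q(5, 14)))*(5*10) = ((-212 + (2 - 11*(-8)))*(-744 + √7))*(5*10) = ((-212 + (2 + 88))*(-744 + √7))*50 = ((-212 + 90)*(-744 + √7))*50 = -122*(-744 + √7)*50 = (90768 - 122*√7)*50 = 4538400 - 6100*√7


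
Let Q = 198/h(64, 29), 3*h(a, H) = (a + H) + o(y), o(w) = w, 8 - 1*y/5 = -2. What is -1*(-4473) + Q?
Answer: 58203/13 ≈ 4477.2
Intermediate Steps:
y = 50 (y = 40 - 5*(-2) = 40 + 10 = 50)
h(a, H) = 50/3 + H/3 + a/3 (h(a, H) = ((a + H) + 50)/3 = ((H + a) + 50)/3 = (50 + H + a)/3 = 50/3 + H/3 + a/3)
Q = 54/13 (Q = 198/(50/3 + (⅓)*29 + (⅓)*64) = 198/(50/3 + 29/3 + 64/3) = 198/(143/3) = 198*(3/143) = 54/13 ≈ 4.1538)
-1*(-4473) + Q = -1*(-4473) + 54/13 = 4473 + 54/13 = 58203/13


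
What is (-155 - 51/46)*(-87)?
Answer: 624747/46 ≈ 13581.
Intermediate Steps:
(-155 - 51/46)*(-87) = -7181/46*(-87) = 624747/46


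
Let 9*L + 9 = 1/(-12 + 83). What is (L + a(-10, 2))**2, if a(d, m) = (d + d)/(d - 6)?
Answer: 413449/6533136 ≈ 0.063285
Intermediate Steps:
a(d, m) = 2*d/(-6 + d) (a(d, m) = (2*d)/(-6 + d) = 2*d/(-6 + d))
L = -638/639 (L = -1 + 1/(9*(-12 + 83)) = -1 + (1/9)/71 = -1 + (1/9)*(1/71) = -1 + 1/639 = -638/639 ≈ -0.99844)
(L + a(-10, 2))**2 = (-638/639 + 2*(-10)/(-6 - 10))**2 = (-638/639 + 2*(-10)/(-16))**2 = (-638/639 + 2*(-10)*(-1/16))**2 = (-638/639 + 5/4)**2 = (643/2556)**2 = 413449/6533136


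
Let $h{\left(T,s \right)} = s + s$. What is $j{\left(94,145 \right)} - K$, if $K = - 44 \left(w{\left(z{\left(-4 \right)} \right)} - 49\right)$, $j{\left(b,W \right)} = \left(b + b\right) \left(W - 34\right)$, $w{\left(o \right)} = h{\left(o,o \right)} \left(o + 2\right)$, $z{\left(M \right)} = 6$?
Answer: $22936$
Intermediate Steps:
$h{\left(T,s \right)} = 2 s$
$w{\left(o \right)} = 2 o \left(2 + o\right)$ ($w{\left(o \right)} = 2 o \left(o + 2\right) = 2 o \left(2 + o\right)$)
$j{\left(b,W \right)} = 2 b \left(-34 + W\right)$
$K = -2068$ ($K = - 44 \left(2 \cdot 6 \left(2 + 6\right) - 49\right) = - 44 \left(2 \cdot 6 \cdot 8 - 49\right) = - 44 \left(96 - 49\right) = \left(-44\right) 47 = -2068$)
$j{\left(94,145 \right)} - K = 2 \cdot 94 \left(-34 + 145\right) - -2068 = 2 \cdot 94 \cdot 111 + 2068 = 20868 + 2068 = 22936$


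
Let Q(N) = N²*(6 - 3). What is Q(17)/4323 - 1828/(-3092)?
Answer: 881934/1113893 ≈ 0.79176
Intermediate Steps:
Q(N) = 3*N² (Q(N) = N²*3 = 3*N²)
Q(17)/4323 - 1828/(-3092) = (3*17²)/4323 - 1828/(-3092) = (3*289)*(1/4323) - 1828*(-1/3092) = 867*(1/4323) + 457/773 = 289/1441 + 457/773 = 881934/1113893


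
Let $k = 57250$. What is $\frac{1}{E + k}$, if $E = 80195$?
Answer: $\frac{1}{137445} \approx 7.2756 \cdot 10^{-6}$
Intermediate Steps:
$\frac{1}{E + k} = \frac{1}{80195 + 57250} = \frac{1}{137445}$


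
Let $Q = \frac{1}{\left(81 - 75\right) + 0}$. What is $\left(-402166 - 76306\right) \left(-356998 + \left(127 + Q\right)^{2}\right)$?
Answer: $\frac{1467684032062}{9} \approx 1.6308 \cdot 10^{11}$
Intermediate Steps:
$Q = \frac{1}{6}$ ($Q = \frac{1}{\left(81 - 75\right) + 0} = \frac{1}{6 + 0} = \frac{1}{6} \approx 0.16667$)
$\left(-402166 - 76306\right) \left(-356998 + \left(127 + Q\right)^{2}\right) = \left(-402166 - 76306\right) \left(-356998 + \left(127 + \frac{1}{6}\right)^{2}\right) = - 478472 \left(-356998 + \left(\frac{763}{6}\right)^{2}\right) = - 478472 \left(-356998 + \frac{582169}{36}\right) = \left(-478472\right) \left(- \frac{12269759}{36}\right) = \frac{1467684032062}{9}$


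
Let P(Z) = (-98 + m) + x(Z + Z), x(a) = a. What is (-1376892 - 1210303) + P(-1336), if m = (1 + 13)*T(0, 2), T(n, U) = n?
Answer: -2589965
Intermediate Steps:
m = 0 (m = (1 + 13)*0 = 14*0 = 0)
P(Z) = -98 + 2*Z (P(Z) = (-98 + 0) + (Z + Z) = -98 + 2*Z)
(-1376892 - 1210303) + P(-1336) = (-1376892 - 1210303) + (-98 + 2*(-1336)) = -2587195 + (-98 - 2672) = -2587195 - 2770 = -2589965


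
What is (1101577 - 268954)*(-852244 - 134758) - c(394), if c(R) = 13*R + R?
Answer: -821800571762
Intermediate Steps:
c(R) = 14*R
(1101577 - 268954)*(-852244 - 134758) - c(394) = (1101577 - 268954)*(-852244 - 134758) - 14*394 = 832623*(-987002) - 1*5516 = -821800566246 - 5516 = -821800571762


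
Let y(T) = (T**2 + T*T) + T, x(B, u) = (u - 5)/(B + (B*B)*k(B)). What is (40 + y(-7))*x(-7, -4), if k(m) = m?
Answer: 1179/350 ≈ 3.3686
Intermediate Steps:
x(B, u) = (-5 + u)/(B + B**3) (x(B, u) = (u - 5)/(B + (B*B)*B) = (-5 + u)/(B + B**2*B) = (-5 + u)/(B + B**3))
y(T) = T + 2*T**2 (y(T) = (T**2 + T**2) + T = 2*T**2 + T = T + 2*T**2)
(40 + y(-7))*x(-7, -4) = (40 - 7*(1 + 2*(-7)))*((-5 - 4)/(-7 + (-7)**3)) = (40 - 7*(1 - 14))*(-9/(-7 - 343)) = (40 - 7*(-13))*(-9/(-350)) = (40 + 91)*(-1/350*(-9)) = 131*(9/350) = 1179/350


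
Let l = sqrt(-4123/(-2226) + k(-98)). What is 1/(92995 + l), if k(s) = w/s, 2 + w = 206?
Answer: 289809618/26950845426625 - 7*I*sqrt(45474)/26950845426625 ≈ 1.0753e-5 - 5.5387e-11*I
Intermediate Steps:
w = 204 (w = -2 + 206 = 204)
k(s) = 204/s
l = 5*I*sqrt(45474)/2226 (l = sqrt(-4123/(-2226) + 204/(-98)) = sqrt(-4123*(-1/2226) + 204*(-1/98)) = sqrt(589/318 - 102/49) = sqrt(-3575/15582) = 5*I*sqrt(45474)/2226 ≈ 0.47899*I)
1/(92995 + l) = 1/(92995 + 5*I*sqrt(45474)/2226)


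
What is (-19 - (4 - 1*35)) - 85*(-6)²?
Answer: -3048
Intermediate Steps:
(-19 - (4 - 1*35)) - 85*(-6)² = (-19 - (4 - 35)) - 85*36 = (-19 - 1*(-31)) - 3060 = (-19 + 31) - 3060 = 12 - 3060 = -3048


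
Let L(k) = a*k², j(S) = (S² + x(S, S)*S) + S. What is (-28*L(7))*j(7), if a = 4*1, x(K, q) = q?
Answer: -576240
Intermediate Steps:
a = 4
j(S) = S + 2*S² (j(S) = (S² + S*S) + S = (S² + S²) + S = 2*S² + S = S + 2*S²)
L(k) = 4*k²
(-28*L(7))*j(7) = (-112*7²)*(7*(1 + 2*7)) = (-112*49)*(7*(1 + 14)) = (-28*196)*(7*15) = -5488*105 = -576240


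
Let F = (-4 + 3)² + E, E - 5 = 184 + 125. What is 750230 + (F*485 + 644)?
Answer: 903649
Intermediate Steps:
E = 314 (E = 5 + (184 + 125) = 5 + 309 = 314)
F = 315 (F = (-4 + 3)² + 314 = (-1)² + 314 = 1 + 314 = 315)
750230 + (F*485 + 644) = 750230 + (315*485 + 644) = 750230 + (152775 + 644) = 750230 + 153419 = 903649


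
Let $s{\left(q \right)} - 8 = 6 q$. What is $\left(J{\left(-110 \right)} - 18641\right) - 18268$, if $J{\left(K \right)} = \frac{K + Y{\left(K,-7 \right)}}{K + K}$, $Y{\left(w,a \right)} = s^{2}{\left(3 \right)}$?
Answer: $- \frac{4060273}{110} \approx -36912.0$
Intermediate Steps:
$s{\left(q \right)} = 8 + 6 q$
$Y{\left(w,a \right)} = 676$ ($Y{\left(w,a \right)} = \left(8 + 6 \cdot 3\right)^{2} = \left(8 + 18\right)^{2} = 26^{2} = 676$)
$J{\left(K \right)} = \frac{676 + K}{2 K}$ ($J{\left(K \right)} = \frac{K + 676}{K + K} = \frac{676 + K}{2 K}$)
$\left(J{\left(-110 \right)} - 18641\right) - 18268 = \left(\frac{676 - 110}{2 \left(-110\right)} - 18641\right) - 18268 = \left(\frac{1}{2} \left(- \frac{1}{110}\right) 566 - 18641\right) - 18268 = \left(- \frac{283}{110} - 18641\right) - 18268 = - \frac{2050793}{110} - 18268 = - \frac{4060273}{110}$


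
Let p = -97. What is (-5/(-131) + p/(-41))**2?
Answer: 166719744/28847641 ≈ 5.7793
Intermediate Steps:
(-5/(-131) + p/(-41))**2 = (-5/(-131) - 97/(-41))**2 = (-5*(-1/131) - 97*(-1/41))**2 = (5/131 + 97/41)**2 = (12912/5371)**2 = 166719744/28847641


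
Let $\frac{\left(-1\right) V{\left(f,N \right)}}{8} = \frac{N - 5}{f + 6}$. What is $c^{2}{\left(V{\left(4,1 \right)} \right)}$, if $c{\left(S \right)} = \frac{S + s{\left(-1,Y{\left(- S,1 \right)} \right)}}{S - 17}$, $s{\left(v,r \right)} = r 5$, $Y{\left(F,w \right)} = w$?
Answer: $\frac{1681}{4761} \approx 0.35308$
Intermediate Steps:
$s{\left(v,r \right)} = 5 r$
$V{\left(f,N \right)} = - \frac{8 \left(-5 + N\right)}{6 + f}$ ($V{\left(f,N \right)} = - 8 \frac{N - 5}{f + 6} = - 8 \frac{-5 + N}{6 + f} = - \frac{8 \left(-5 + N\right)}{6 + f}$)
$c{\left(S \right)} = \frac{5 + S}{-17 + S}$ ($c{\left(S \right)} = \frac{S + 5 \cdot 1}{S - 17} = \frac{S + 5}{-17 + S} = \frac{5 + S}{-17 + S}$)
$c^{2}{\left(V{\left(4,1 \right)} \right)} = \left(\frac{5 + \frac{8 \left(5 - 1\right)}{6 + 4}}{-17 + \frac{8 \left(5 - 1\right)}{6 + 4}}\right)^{2} = \left(\frac{5 + \frac{8 \left(5 - 1\right)}{10}}{-17 + \frac{8 \left(5 - 1\right)}{10}}\right)^{2} = \left(\frac{5 + 8 \cdot \frac{1}{10} \cdot 4}{-17 + 8 \cdot \frac{1}{10} \cdot 4}\right)^{2} = \left(\frac{5 + \frac{16}{5}}{-17 + \frac{16}{5}}\right)^{2} = \left(\frac{1}{- \frac{69}{5}} \cdot \frac{41}{5}\right)^{2} = \left(\left(- \frac{5}{69}\right) \frac{41}{5}\right)^{2} = \left(- \frac{41}{69}\right)^{2} = \frac{1681}{4761}$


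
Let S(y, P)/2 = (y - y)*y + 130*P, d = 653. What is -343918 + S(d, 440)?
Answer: -229518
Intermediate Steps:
S(y, P) = 260*P (S(y, P) = 2*((y - y)*y + 130*P) = 2*(0*y + 130*P) = 2*(0 + 130*P) = 2*(130*P) = 260*P)
-343918 + S(d, 440) = -343918 + 260*440 = -343918 + 114400 = -229518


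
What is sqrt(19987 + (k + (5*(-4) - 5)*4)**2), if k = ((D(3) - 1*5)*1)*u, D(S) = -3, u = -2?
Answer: sqrt(27043) ≈ 164.45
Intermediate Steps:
k = 16 (k = ((-3 - 1*5)*1)*(-2) = ((-3 - 5)*1)*(-2) = -8*1*(-2) = -8*(-2) = 16)
sqrt(19987 + (k + (5*(-4) - 5)*4)**2) = sqrt(19987 + (16 + (5*(-4) - 5)*4)**2) = sqrt(19987 + (16 + (-20 - 5)*4)**2) = sqrt(19987 + (16 - 25*4)**2) = sqrt(19987 + (16 - 100)**2) = sqrt(19987 + (-84)**2) = sqrt(19987 + 7056) = sqrt(27043)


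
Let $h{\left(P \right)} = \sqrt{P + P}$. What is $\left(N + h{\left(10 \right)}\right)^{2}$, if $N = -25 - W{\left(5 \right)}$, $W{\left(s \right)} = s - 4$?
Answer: $696 - 104 \sqrt{5} \approx 463.45$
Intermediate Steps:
$W{\left(s \right)} = -4 + s$ ($W{\left(s \right)} = s - 4 = -4 + s$)
$h{\left(P \right)} = \sqrt{2} \sqrt{P}$ ($h{\left(P \right)} = \sqrt{2 P} = \sqrt{2} \sqrt{P}$)
$N = -26$ ($N = -25 - \left(-4 + 5\right) = -25 - 1 = -26$)
$\left(N + h{\left(10 \right)}\right)^{2} = \left(-26 + \sqrt{2} \sqrt{10}\right)^{2} = \left(-26 + 2 \sqrt{5}\right)^{2}$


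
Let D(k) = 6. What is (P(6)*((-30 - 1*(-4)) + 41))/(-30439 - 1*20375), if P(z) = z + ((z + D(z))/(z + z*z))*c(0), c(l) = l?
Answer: -5/2823 ≈ -0.0017712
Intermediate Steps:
P(z) = z (P(z) = z + ((z + 6)/(z + z*z))*0 = z + ((6 + z)/(z + z²))*0 = z + 0 = z)
(P(6)*((-30 - 1*(-4)) + 41))/(-30439 - 1*20375) = (6*((-30 - 1*(-4)) + 41))/(-30439 - 1*20375) = (6*((-30 + 4) + 41))/(-30439 - 20375) = (6*(-26 + 41))/(-50814) = (6*15)*(-1/50814) = 90*(-1/50814) = -5/2823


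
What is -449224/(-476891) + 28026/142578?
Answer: 4300822591/3777453611 ≈ 1.1385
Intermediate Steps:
-449224/(-476891) + 28026/142578 = -449224*(-1/476891) + 28026*(1/142578) = 449224/476891 + 1557/7921 = 4300822591/3777453611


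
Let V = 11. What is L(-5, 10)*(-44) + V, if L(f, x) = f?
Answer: 231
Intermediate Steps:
L(-5, 10)*(-44) + V = -5*(-44) + 11 = 220 + 11 = 231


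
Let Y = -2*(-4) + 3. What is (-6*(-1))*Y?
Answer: 66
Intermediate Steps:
Y = 11 (Y = 8 + 3 = 11)
(-6*(-1))*Y = -6*(-1)*11 = 6*11 = 66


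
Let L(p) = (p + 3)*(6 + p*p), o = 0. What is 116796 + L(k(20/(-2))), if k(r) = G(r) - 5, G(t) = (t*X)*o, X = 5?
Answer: 116734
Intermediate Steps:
G(t) = 0 (G(t) = (t*5)*0 = (5*t)*0 = 0)
k(r) = -5 (k(r) = 0 - 5 = -5)
L(p) = (3 + p)*(6 + p**2)
116796 + L(k(20/(-2))) = 116796 + (18 + (-5)**3 + 3*(-5)**2 + 6*(-5)) = 116796 + (18 - 125 + 3*25 - 30) = 116796 + (18 - 125 + 75 - 30) = 116796 - 62 = 116734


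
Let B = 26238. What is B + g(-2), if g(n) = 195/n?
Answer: 52281/2 ≈ 26141.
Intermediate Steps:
B + g(-2) = 26238 + 195/(-2) = 26238 + 195*(-½) = 26238 - 195/2 = 52281/2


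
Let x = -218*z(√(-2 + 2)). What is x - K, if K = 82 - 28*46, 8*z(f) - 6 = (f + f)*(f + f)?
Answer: 2085/2 ≈ 1042.5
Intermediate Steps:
z(f) = ¾ + f²/2 (z(f) = ¾ + ((f + f)*(f + f))/8 = ¾ + ((2*f)*(2*f))/8 = ¾ + (4*f²)/8 = ¾ + f²/2)
x = -327/2 (x = -218*(¾ + (√(-2 + 2))²/2) = -218*(¾ + (√0)²/2) = -218*(¾ + (½)*0²) = -218*(¾ + (½)*0) = -218*(¾ + 0) = -218*¾ = -327/2 ≈ -163.50)
K = -1206 (K = 82 - 1288 = -1206)
x - K = -327/2 - 1*(-1206) = -327/2 + 1206 = 2085/2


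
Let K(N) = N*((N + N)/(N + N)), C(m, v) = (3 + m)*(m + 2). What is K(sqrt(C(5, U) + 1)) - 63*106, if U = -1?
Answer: -6678 + sqrt(57) ≈ -6670.5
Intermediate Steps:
C(m, v) = (2 + m)*(3 + m) (C(m, v) = (3 + m)*(2 + m) = (2 + m)*(3 + m))
K(N) = N (K(N) = N*((2*N)/((2*N))) = N*((2*N)*(1/(2*N))) = N*1 = N)
K(sqrt(C(5, U) + 1)) - 63*106 = sqrt((6 + 5**2 + 5*5) + 1) - 63*106 = sqrt((6 + 25 + 25) + 1) - 6678 = sqrt(56 + 1) - 6678 = sqrt(57) - 6678 = -6678 + sqrt(57)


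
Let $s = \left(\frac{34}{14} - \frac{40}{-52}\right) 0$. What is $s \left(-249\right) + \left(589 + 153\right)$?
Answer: $742$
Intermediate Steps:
$s = 0$ ($s = \left(34 \cdot \frac{1}{14} - - \frac{10}{13}\right) 0 = \left(\frac{17}{7} + \frac{10}{13}\right) 0 = \frac{291}{91} \cdot 0 = 0$)
$s \left(-249\right) + \left(589 + 153\right) = 0 \left(-249\right) + \left(589 + 153\right) = 0 + 742 = 742$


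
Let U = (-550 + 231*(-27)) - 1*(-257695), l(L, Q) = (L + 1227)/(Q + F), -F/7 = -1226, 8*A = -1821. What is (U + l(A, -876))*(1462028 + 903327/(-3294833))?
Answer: 74511402930117426088863/203119864784 ≈ 3.6683e+11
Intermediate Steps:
A = -1821/8 (A = (1/8)*(-1821) = -1821/8 ≈ -227.63)
F = 8582 (F = -7*(-1226) = 8582)
l(L, Q) = (1227 + L)/(8582 + Q) (l(L, Q) = (L + 1227)/(Q + 8582) = (1227 + L)/(8582 + Q))
U = 250908 (U = (-550 - 6237) + 257695 = -6787 + 257695 = 250908)
(U + l(A, -876))*(1462028 + 903327/(-3294833)) = (250908 + (1227 - 1821/8)/(8582 - 876))*(1462028 + 903327/(-3294833)) = (250908 + (7995/8)/7706)*(1462028 + 903327*(-1/3294833)) = (250908 + (1/7706)*(7995/8))*(1462028 - 903327/3294833) = (250908 + 7995/61648)*(4817137197997/3294833) = (15467984379/61648)*(4817137197997/3294833) = 74511402930117426088863/203119864784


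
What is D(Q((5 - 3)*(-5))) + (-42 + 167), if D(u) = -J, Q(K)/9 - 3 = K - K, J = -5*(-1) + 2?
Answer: 118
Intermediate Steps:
J = 7 (J = 5 + 2 = 7)
Q(K) = 27 (Q(K) = 27 + 9*(K - K) = 27 + 9*0 = 27 + 0 = 27)
D(u) = -7 (D(u) = -1*7 = -7)
D(Q((5 - 3)*(-5))) + (-42 + 167) = -7 + (-42 + 167) = -7 + 125 = 118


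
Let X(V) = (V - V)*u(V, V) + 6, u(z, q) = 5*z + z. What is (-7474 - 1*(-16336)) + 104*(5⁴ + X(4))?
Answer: 74486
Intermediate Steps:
u(z, q) = 6*z
X(V) = 6 (X(V) = (V - V)*(6*V) + 6 = 0*(6*V) + 6 = 0 + 6 = 6)
(-7474 - 1*(-16336)) + 104*(5⁴ + X(4)) = (-7474 - 1*(-16336)) + 104*(5⁴ + 6) = (-7474 + 16336) + 104*(625 + 6) = 8862 + 104*631 = 8862 + 65624 = 74486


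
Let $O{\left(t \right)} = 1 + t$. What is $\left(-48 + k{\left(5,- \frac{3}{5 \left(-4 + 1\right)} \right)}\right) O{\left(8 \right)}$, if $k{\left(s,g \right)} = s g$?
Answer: $-423$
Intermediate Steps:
$k{\left(s,g \right)} = g s$
$\left(-48 + k{\left(5,- \frac{3}{5 \left(-4 + 1\right)} \right)}\right) O{\left(8 \right)} = \left(-48 + - \frac{3}{5 \left(-4 + 1\right)} 5\right) \left(1 + 8\right) = \left(-48 + - \frac{3}{5 \left(-3\right)} 5\right) 9 = \left(-48 + - \frac{3}{-15} \cdot 5\right) 9 = \left(-48 + \left(-3\right) \left(- \frac{1}{15}\right) 5\right) 9 = \left(-48 + \frac{1}{5} \cdot 5\right) 9 = \left(-48 + 1\right) 9 = \left(-47\right) 9 = -423$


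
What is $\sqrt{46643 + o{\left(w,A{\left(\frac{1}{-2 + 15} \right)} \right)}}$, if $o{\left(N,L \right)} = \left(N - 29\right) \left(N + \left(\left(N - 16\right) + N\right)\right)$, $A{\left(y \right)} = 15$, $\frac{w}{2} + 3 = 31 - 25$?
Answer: $\sqrt{46597} \approx 215.86$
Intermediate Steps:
$w = 6$ ($w = -6 + 2 \left(31 - 25\right) = -6 + 2 \cdot 6 = -6 + 12 = 6$)
$o{\left(N,L \right)} = \left(-29 + N\right) \left(-16 + 3 N\right)$ ($o{\left(N,L \right)} = \left(-29 + N\right) \left(N + \left(\left(-16 + N\right) + N\right)\right) = \left(-29 + N\right) \left(N + \left(-16 + 2 N\right)\right) = \left(-29 + N\right) \left(-16 + 3 N\right)$)
$\sqrt{46643 + o{\left(w,A{\left(\frac{1}{-2 + 15} \right)} \right)}} = \sqrt{46643 + \left(464 - 618 + 3 \cdot 6^{2}\right)} = \sqrt{46643 + \left(464 - 618 + 3 \cdot 36\right)} = \sqrt{46643 + \left(464 - 618 + 108\right)} = \sqrt{46643 - 46} = \sqrt{46597}$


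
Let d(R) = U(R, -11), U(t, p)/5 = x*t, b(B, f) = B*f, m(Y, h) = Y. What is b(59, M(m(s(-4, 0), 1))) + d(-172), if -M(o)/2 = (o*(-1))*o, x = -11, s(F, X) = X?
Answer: 9460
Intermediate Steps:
M(o) = 2*o² (M(o) = -2*o*(-1)*o = -2*(-o)*o = -(-2)*o² = 2*o²)
U(t, p) = -55*t (U(t, p) = 5*(-11*t) = -55*t)
d(R) = -55*R
b(59, M(m(s(-4, 0), 1))) + d(-172) = 59*(2*0²) - 55*(-172) = 59*(2*0) + 9460 = 59*0 + 9460 = 0 + 9460 = 9460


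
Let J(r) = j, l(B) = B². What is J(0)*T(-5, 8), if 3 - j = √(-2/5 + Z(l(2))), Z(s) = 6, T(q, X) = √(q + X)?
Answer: √3*(15 - 2*√35)/5 ≈ 1.0974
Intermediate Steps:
T(q, X) = √(X + q)
j = 3 - 2*√35/5 (j = 3 - √(-2/5 + 6) = 3 - √(-2*⅕ + 6) = 3 - √(-⅖ + 6) = 3 - √(28/5) = 3 - 2*√35/5 ≈ 0.63357)
J(r) = 3 - 2*√35/5
J(0)*T(-5, 8) = (3 - 2*√35/5)*√(8 - 5) = (3 - 2*√35/5)*√3 = √3*(3 - 2*√35/5)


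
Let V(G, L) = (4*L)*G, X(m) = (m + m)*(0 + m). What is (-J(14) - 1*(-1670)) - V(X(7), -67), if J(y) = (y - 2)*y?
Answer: 27766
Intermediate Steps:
X(m) = 2*m**2 (X(m) = (2*m)*m = 2*m**2)
V(G, L) = 4*G*L
J(y) = y*(-2 + y) (J(y) = (-2 + y)*y = y*(-2 + y))
(-J(14) - 1*(-1670)) - V(X(7), -67) = (-14*(-2 + 14) - 1*(-1670)) - 4*2*7**2*(-67) = (-14*12 + 1670) - 4*2*49*(-67) = (-1*168 + 1670) - 4*98*(-67) = (-168 + 1670) - 1*(-26264) = 1502 + 26264 = 27766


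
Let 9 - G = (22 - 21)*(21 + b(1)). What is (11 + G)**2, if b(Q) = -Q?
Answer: 0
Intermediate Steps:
G = -11 (G = 9 - (22 - 21)*(21 - 1*1) = 9 - (21 - 1) = 9 - 20 = -11)
(11 + G)**2 = (11 - 11)**2 = 0**2 = 0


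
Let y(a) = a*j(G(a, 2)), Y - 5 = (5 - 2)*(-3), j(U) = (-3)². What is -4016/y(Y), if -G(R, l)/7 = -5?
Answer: 1004/9 ≈ 111.56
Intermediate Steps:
G(R, l) = 35 (G(R, l) = -7*(-5) = 35)
j(U) = 9
Y = -4 (Y = 5 + (5 - 2)*(-3) = 5 + 3*(-3) = 5 - 9 = -4)
y(a) = 9*a (y(a) = a*9 = 9*a)
-4016/y(Y) = -4016/(9*(-4)) = -4016/(-36) = -4016*(-1/36) = 1004/9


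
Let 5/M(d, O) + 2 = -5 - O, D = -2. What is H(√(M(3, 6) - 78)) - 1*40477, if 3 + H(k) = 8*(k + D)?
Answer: -40496 + 8*I*√13247/13 ≈ -40496.0 + 70.828*I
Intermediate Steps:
M(d, O) = 5/(-7 - O) (M(d, O) = 5/(-2 + (-5 - O)) = 5/(-7 - O))
H(k) = -19 + 8*k (H(k) = -3 + 8*(k - 2) = -3 + 8*(-2 + k) = -3 + (-16 + 8*k) = -19 + 8*k)
H(√(M(3, 6) - 78)) - 1*40477 = (-19 + 8*√(-5/(7 + 6) - 78)) - 1*40477 = (-19 + 8*√(-5/13 - 78)) - 40477 = (-19 + 8*√(-1019/13)) - 40477 = (-19 + 8*(I*√13247/13)) - 40477 = (-19 + 8*I*√13247/13) - 40477 = -40496 + 8*I*√13247/13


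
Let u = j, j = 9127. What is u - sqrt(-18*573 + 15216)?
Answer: 9127 - sqrt(4902) ≈ 9057.0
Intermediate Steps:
u = 9127
u - sqrt(-18*573 + 15216) = 9127 - sqrt(-18*573 + 15216) = 9127 - sqrt(-10314 + 15216) = 9127 - sqrt(4902)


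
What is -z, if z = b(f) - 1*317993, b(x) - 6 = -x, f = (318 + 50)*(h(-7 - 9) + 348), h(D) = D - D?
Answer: 446051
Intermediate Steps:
h(D) = 0
f = 128064 (f = (318 + 50)*(0 + 348) = 368*348 = 128064)
b(x) = 6 - x
z = -446051 (z = (6 - 1*128064) - 1*317993 = (6 - 128064) - 317993 = -128058 - 317993 = -446051)
-z = -1*(-446051) = 446051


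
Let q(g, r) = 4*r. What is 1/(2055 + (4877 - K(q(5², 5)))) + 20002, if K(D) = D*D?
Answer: 130653065/6532 ≈ 20002.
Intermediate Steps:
K(D) = D²
1/(2055 + (4877 - K(q(5², 5)))) + 20002 = 1/(2055 + (4877 - (4*5)²)) + 20002 = 1/(2055 + (4877 - 1*20²)) + 20002 = 1/(2055 + (4877 - 1*400)) + 20002 = 1/(2055 + (4877 - 400)) + 20002 = 1/(2055 + 4477) + 20002 = 1/6532 + 20002 = 130653065/6532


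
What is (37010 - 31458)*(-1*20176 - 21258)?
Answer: -230041568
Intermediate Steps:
(37010 - 31458)*(-1*20176 - 21258) = 5552*(-20176 - 21258) = 5552*(-41434) = -230041568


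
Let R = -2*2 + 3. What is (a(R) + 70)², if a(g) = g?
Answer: 4761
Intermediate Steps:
R = -1 (R = -4 + 3 = -1)
(a(R) + 70)² = (-1 + 70)² = 69² = 4761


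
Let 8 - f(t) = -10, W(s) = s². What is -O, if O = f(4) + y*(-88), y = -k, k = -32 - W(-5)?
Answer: 4998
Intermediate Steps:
k = -57 (k = -32 - 1*(-5)² = -32 - 1*25 = -32 - 25 = -57)
f(t) = 18 (f(t) = 8 - 1*(-10) = 8 + 10 = 18)
y = 57 (y = -1*(-57) = 57)
O = -4998 (O = 18 + 57*(-88) = 18 - 5016 = -4998)
-O = -1*(-4998) = 4998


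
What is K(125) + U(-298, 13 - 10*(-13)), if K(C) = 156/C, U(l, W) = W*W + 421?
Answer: 2608906/125 ≈ 20871.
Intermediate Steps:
U(l, W) = 421 + W**2 (U(l, W) = W**2 + 421 = 421 + W**2)
K(125) + U(-298, 13 - 10*(-13)) = 156/125 + (421 + (13 - 10*(-13))**2) = 156*(1/125) + (421 + (13 + 130)**2) = 156/125 + (421 + 143**2) = 156/125 + (421 + 20449) = 156/125 + 20870 = 2608906/125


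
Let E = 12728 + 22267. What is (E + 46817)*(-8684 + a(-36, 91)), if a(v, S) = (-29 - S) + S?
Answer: -712827956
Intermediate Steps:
E = 34995
a(v, S) = -29
(E + 46817)*(-8684 + a(-36, 91)) = (34995 + 46817)*(-8684 - 29) = 81812*(-8713) = -712827956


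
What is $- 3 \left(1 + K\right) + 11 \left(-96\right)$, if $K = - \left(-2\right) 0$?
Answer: $-1059$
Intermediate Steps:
$K = 0$ ($K = \left(-1\right) 0 = 0$)
$- 3 \left(1 + K\right) + 11 \left(-96\right) = - 3 \left(1 + 0\right) + 11 \left(-96\right) = \left(-3\right) 1 - 1056 = -3 - 1056 = -1059$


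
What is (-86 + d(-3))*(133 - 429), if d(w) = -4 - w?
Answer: 25752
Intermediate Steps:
(-86 + d(-3))*(133 - 429) = (-86 + (-4 - 1*(-3)))*(133 - 429) = (-86 + (-4 + 3))*(-296) = (-86 - 1)*(-296) = -87*(-296) = 25752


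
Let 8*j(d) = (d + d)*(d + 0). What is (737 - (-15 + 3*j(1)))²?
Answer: 9030025/16 ≈ 5.6438e+5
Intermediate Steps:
j(d) = d²/4 (j(d) = ((d + d)*(d + 0))/8 = ((2*d)*d)/8 = (2*d²)/8 = d²/4)
(737 - (-15 + 3*j(1)))² = (737 - (-15 + 3*((¼)*1²)))² = (737 - (-15 + 3*((¼)*1)))² = (737 - (-15 + 3*(¼)))² = (737 - (-15 + ¾))² = (737 - 1*(-57/4))² = (737 + 57/4)² = (3005/4)² = 9030025/16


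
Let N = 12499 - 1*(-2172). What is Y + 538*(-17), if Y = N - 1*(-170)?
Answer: 5695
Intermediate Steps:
N = 14671 (N = 12499 + 2172 = 14671)
Y = 14841 (Y = 14671 - 1*(-170) = 14671 + 170 = 14841)
Y + 538*(-17) = 14841 + 538*(-17) = 14841 - 9146 = 5695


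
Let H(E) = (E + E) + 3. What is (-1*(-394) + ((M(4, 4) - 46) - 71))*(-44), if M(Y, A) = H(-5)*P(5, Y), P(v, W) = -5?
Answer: -13728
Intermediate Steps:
H(E) = 3 + 2*E (H(E) = 2*E + 3 = 3 + 2*E)
M(Y, A) = 35 (M(Y, A) = (3 + 2*(-5))*(-5) = (3 - 10)*(-5) = -7*(-5) = 35)
(-1*(-394) + ((M(4, 4) - 46) - 71))*(-44) = (-1*(-394) + ((35 - 46) - 71))*(-44) = (394 + (-11 - 71))*(-44) = (394 - 82)*(-44) = 312*(-44) = -13728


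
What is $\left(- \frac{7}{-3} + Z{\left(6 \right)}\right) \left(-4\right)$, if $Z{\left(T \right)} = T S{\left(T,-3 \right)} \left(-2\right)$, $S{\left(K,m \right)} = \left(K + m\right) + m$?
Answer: $- \frac{28}{3} \approx -9.3333$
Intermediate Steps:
$S{\left(K,m \right)} = K + 2 m$
$Z{\left(T \right)} = - 2 T \left(-6 + T\right)$ ($Z{\left(T \right)} = T \left(T + 2 \left(-3\right)\right) \left(-2\right) = T \left(T - 6\right) \left(-2\right) = T \left(-6 + T\right) \left(-2\right) = - 2 T \left(-6 + T\right)$)
$\left(- \frac{7}{-3} + Z{\left(6 \right)}\right) \left(-4\right) = \left(- \frac{7}{-3} + 2 \cdot 6 \left(6 - 6\right)\right) \left(-4\right) = \left(\left(-7\right) \left(- \frac{1}{3}\right) + 2 \cdot 6 \left(6 - 6\right)\right) \left(-4\right) = \left(\frac{7}{3} + 2 \cdot 6 \cdot 0\right) \left(-4\right) = \left(\frac{7}{3} + 0\right) \left(-4\right) = \frac{7}{3} \left(-4\right) = - \frac{28}{3}$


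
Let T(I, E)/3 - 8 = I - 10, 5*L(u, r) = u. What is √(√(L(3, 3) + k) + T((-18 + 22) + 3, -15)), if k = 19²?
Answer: √(375 + 20*√565)/5 ≈ 5.8323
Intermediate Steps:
L(u, r) = u/5
T(I, E) = -6 + 3*I (T(I, E) = 24 + 3*(I - 10) = 24 + 3*(-10 + I) = 24 + (-30 + 3*I) = -6 + 3*I)
k = 361
√(√(L(3, 3) + k) + T((-18 + 22) + 3, -15)) = √(√((⅕)*3 + 361) + (-6 + 3*((-18 + 22) + 3))) = √(√(⅗ + 361) + (-6 + 3*(4 + 3))) = √(√(1808/5) + (-6 + 3*7)) = √(4*√565/5 + (-6 + 21)) = √(4*√565/5 + 15) = √(15 + 4*√565/5)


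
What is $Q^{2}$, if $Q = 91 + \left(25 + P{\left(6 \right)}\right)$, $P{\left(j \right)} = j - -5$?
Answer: $16129$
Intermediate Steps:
$P{\left(j \right)} = 5 + j$ ($P{\left(j \right)} = j + 5 = 5 + j$)
$Q = 127$ ($Q = 91 + \left(25 + \left(5 + 6\right)\right) = 91 + \left(25 + 11\right) = 91 + 36 = 127$)
$Q^{2} = 127^{2} = 16129$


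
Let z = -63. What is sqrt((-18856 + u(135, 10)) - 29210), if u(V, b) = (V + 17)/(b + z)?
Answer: 5*I*sqrt(5401018)/53 ≈ 219.25*I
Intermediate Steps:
u(V, b) = (17 + V)/(-63 + b) (u(V, b) = (V + 17)/(b - 63) = (17 + V)/(-63 + b))
sqrt((-18856 + u(135, 10)) - 29210) = sqrt((-18856 + (17 + 135)/(-63 + 10)) - 29210) = sqrt((-18856 + 152/(-53)) - 29210) = sqrt((-18856 - 1/53*152) - 29210) = sqrt((-18856 - 152/53) - 29210) = sqrt(-999520/53 - 29210) = sqrt(-2547650/53) = 5*I*sqrt(5401018)/53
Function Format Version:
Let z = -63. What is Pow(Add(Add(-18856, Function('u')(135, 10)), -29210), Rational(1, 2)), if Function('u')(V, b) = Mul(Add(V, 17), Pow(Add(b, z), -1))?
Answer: Mul(Rational(5, 53), I, Pow(5401018, Rational(1, 2))) ≈ Mul(219.25, I)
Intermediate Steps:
Function('u')(V, b) = Mul(Pow(Add(-63, b), -1), Add(17, V)) (Function('u')(V, b) = Mul(Add(V, 17), Pow(Add(b, -63), -1)) = Mul(Add(17, V), Pow(Add(-63, b), -1)) = Mul(Pow(Add(-63, b), -1), Add(17, V)))
Pow(Add(Add(-18856, Function('u')(135, 10)), -29210), Rational(1, 2)) = Pow(Add(Add(-18856, Mul(Pow(Add(-63, 10), -1), Add(17, 135))), -29210), Rational(1, 2)) = Pow(Add(Add(-18856, Mul(Pow(-53, -1), 152)), -29210), Rational(1, 2)) = Pow(Add(Add(-18856, Mul(Rational(-1, 53), 152)), -29210), Rational(1, 2)) = Pow(Add(Add(-18856, Rational(-152, 53)), -29210), Rational(1, 2)) = Pow(Add(Rational(-999520, 53), -29210), Rational(1, 2)) = Pow(Rational(-2547650, 53), Rational(1, 2)) = Mul(Rational(5, 53), I, Pow(5401018, Rational(1, 2)))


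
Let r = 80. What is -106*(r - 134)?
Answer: 5724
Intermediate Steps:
-106*(r - 134) = -106*(80 - 134) = -106*(-54) = 5724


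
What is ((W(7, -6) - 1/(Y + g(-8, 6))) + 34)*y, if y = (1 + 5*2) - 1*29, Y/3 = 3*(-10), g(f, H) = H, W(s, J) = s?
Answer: -10335/14 ≈ -738.21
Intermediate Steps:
Y = -90 (Y = 3*(3*(-10)) = 3*(-30) = -90)
y = -18 (y = (1 + 10) - 29 = 11 - 29 = -18)
((W(7, -6) - 1/(Y + g(-8, 6))) + 34)*y = ((7 - 1/(-90 + 6)) + 34)*(-18) = ((7 - 1/(-84)) + 34)*(-18) = ((7 - 1*(-1/84)) + 34)*(-18) = ((7 + 1/84) + 34)*(-18) = (589/84 + 34)*(-18) = (3445/84)*(-18) = -10335/14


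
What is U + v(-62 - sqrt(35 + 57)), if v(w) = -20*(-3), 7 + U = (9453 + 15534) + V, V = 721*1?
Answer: 25761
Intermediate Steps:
V = 721
U = 25701 (U = -7 + ((9453 + 15534) + 721) = -7 + (24987 + 721) = -7 + 25708 = 25701)
v(w) = 60 (v(w) = -5*(-12) = 60)
U + v(-62 - sqrt(35 + 57)) = 25701 + 60 = 25761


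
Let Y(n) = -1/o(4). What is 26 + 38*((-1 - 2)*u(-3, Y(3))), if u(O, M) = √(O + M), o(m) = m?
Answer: 26 - 57*I*√13 ≈ 26.0 - 205.52*I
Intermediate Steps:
Y(n) = -¼ (Y(n) = -1/4 = -1*¼ = -¼)
u(O, M) = √(M + O)
26 + 38*((-1 - 2)*u(-3, Y(3))) = 26 + 38*((-1 - 2)*√(-¼ - 3)) = 26 + 38*(-3*I*√13/2) = 26 - 57*I*√13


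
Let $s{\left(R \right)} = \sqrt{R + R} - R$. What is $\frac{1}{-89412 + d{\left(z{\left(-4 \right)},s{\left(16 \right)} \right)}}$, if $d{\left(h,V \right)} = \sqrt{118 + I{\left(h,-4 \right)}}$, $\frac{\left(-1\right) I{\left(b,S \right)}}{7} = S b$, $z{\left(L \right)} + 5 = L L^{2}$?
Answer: $- \frac{44706}{3997253779} - \frac{i \sqrt{1814}}{7994507558} \approx -1.1184 \cdot 10^{-5} - 5.3275 \cdot 10^{-9} i$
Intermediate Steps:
$z{\left(L \right)} = -5 + L^{3}$ ($z{\left(L \right)} = -5 + L L^{2} = -5 + L^{3}$)
$I{\left(b,S \right)} = - 7 S b$
$s{\left(R \right)} = - R + \sqrt{2} \sqrt{R}$ ($s{\left(R \right)} = \sqrt{2 R} - R = \sqrt{2} \sqrt{R} - R = - R + \sqrt{2} \sqrt{R}$)
$d{\left(h,V \right)} = \sqrt{118 + 28 h}$ ($d{\left(h,V \right)} = \sqrt{118 - - 28 h} = \sqrt{118 + 28 h}$)
$\frac{1}{-89412 + d{\left(z{\left(-4 \right)},s{\left(16 \right)} \right)}} = \frac{1}{-89412 + \sqrt{118 + 28 \left(-5 + \left(-4\right)^{3}\right)}} = \frac{1}{-89412 + \sqrt{118 + 28 \left(-5 - 64\right)}} = \frac{1}{-89412 + \sqrt{118 + 28 \left(-69\right)}} = \frac{1}{-89412 + \sqrt{118 - 1932}} = \frac{1}{-89412 + \sqrt{-1814}} = \frac{1}{-89412 + i \sqrt{1814}}$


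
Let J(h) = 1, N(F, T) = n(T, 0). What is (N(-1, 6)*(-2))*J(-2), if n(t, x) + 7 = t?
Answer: 2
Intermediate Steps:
n(t, x) = -7 + t
N(F, T) = -7 + T
(N(-1, 6)*(-2))*J(-2) = ((-7 + 6)*(-2))*1 = -1*(-2)*1 = 2*1 = 2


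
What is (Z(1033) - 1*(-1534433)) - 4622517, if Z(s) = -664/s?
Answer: -3189991436/1033 ≈ -3.0881e+6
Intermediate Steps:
(Z(1033) - 1*(-1534433)) - 4622517 = (-664/1033 - 1*(-1534433)) - 4622517 = (-664*1/1033 + 1534433) - 4622517 = (-664/1033 + 1534433) - 4622517 = 1585068625/1033 - 4622517 = -3189991436/1033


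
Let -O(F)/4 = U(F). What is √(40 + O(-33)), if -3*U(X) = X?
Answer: 2*I ≈ 2.0*I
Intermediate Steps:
U(X) = -X/3
O(F) = 4*F/3 (O(F) = -(-4)*F/3 = 4*F/3)
√(40 + O(-33)) = √(40 + (4/3)*(-33)) = √(40 - 44) = √(-4) = 2*I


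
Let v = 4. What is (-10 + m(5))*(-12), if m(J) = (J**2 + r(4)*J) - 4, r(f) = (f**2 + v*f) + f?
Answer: -2292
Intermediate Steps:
r(f) = f**2 + 5*f (r(f) = (f**2 + 4*f) + f = f**2 + 5*f)
m(J) = -4 + J**2 + 36*J (m(J) = (J**2 + (4*(5 + 4))*J) - 4 = (J**2 + (4*9)*J) - 4 = (J**2 + 36*J) - 4 = -4 + J**2 + 36*J)
(-10 + m(5))*(-12) = (-10 + (-4 + 5**2 + 36*5))*(-12) = (-10 + (-4 + 25 + 180))*(-12) = (-10 + 201)*(-12) = 191*(-12) = -2292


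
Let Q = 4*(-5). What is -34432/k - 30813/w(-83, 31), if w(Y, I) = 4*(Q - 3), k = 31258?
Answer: 479992505/1437868 ≈ 333.82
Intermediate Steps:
Q = -20
w(Y, I) = -92 (w(Y, I) = 4*(-20 - 3) = 4*(-23) = -92)
-34432/k - 30813/w(-83, 31) = -34432/31258 - 30813/(-92) = -34432*1/31258 - 30813*(-1/92) = -17216/15629 + 30813/92 = 479992505/1437868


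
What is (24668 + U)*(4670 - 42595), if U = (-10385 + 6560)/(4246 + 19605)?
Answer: -1312545528575/1403 ≈ -9.3553e+8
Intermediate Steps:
U = -225/1403 (U = -3825/23851 = -3825*1/23851 = -225/1403 ≈ -0.16037)
(24668 + U)*(4670 - 42595) = (24668 - 225/1403)*(4670 - 42595) = (34608979/1403)*(-37925) = -1312545528575/1403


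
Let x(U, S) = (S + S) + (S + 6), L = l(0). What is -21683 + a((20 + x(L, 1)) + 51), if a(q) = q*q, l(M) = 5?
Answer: -15283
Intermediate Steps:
L = 5
x(U, S) = 6 + 3*S (x(U, S) = 2*S + (6 + S) = 6 + 3*S)
a(q) = q²
-21683 + a((20 + x(L, 1)) + 51) = -21683 + ((20 + (6 + 3*1)) + 51)² = -21683 + ((20 + (6 + 3)) + 51)² = -21683 + ((20 + 9) + 51)² = -21683 + (29 + 51)² = -21683 + 80² = -21683 + 6400 = -15283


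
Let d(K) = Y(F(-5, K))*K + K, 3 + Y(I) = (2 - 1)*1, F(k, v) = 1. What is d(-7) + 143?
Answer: 150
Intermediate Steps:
Y(I) = -2 (Y(I) = -3 + (2 - 1)*1 = -3 + 1*1 = -3 + 1 = -2)
d(K) = -K (d(K) = -2*K + K = -K)
d(-7) + 143 = -1*(-7) + 143 = 7 + 143 = 150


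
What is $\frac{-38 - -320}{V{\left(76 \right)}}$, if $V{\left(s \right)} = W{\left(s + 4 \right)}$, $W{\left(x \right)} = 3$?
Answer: $94$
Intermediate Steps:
$V{\left(s \right)} = 3$
$\frac{-38 - -320}{V{\left(76 \right)}} = \frac{-38 - -320}{3} = \left(-38 + 320\right) \frac{1}{3} = 282 \cdot \frac{1}{3} = 94$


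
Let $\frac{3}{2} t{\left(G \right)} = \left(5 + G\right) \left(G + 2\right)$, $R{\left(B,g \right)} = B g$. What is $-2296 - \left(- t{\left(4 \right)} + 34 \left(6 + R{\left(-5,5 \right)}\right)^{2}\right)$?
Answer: $-14534$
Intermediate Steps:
$t{\left(G \right)} = \frac{2 \left(2 + G\right) \left(5 + G\right)}{3}$ ($t{\left(G \right)} = \frac{2 \left(5 + G\right) \left(G + 2\right)}{3} = \frac{2 \left(5 + G\right) \left(2 + G\right)}{3} = \frac{2 \left(2 + G\right) \left(5 + G\right)}{3}$)
$-2296 - \left(- t{\left(4 \right)} + 34 \left(6 + R{\left(-5,5 \right)}\right)^{2}\right) = -2296 + \left(\left(\frac{20}{3} + \frac{2 \cdot 4^{2}}{3} + \frac{14}{3} \cdot 4\right) - 34 \left(6 - 25\right)^{2}\right) = -2296 + \left(\left(\frac{20}{3} + \frac{2}{3} \cdot 16 + \frac{56}{3}\right) - 34 \left(6 - 25\right)^{2}\right) = -2296 + \left(\left(\frac{20}{3} + \frac{32}{3} + \frac{56}{3}\right) - 34 \left(-19\right)^{2}\right) = -2296 + \left(36 - 12274\right) = -2296 - 12238 = -14534$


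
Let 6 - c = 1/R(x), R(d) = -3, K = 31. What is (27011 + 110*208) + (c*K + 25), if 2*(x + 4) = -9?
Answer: 150337/3 ≈ 50112.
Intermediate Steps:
x = -17/2 (x = -4 + (1/2)*(-9) = -4 - 9/2 = -17/2 ≈ -8.5000)
c = 19/3 (c = 6 - 1/(-3) = 6 - 1*(-1/3) = 6 + 1/3 = 19/3 ≈ 6.3333)
(27011 + 110*208) + (c*K + 25) = (27011 + 110*208) + ((19/3)*31 + 25) = (27011 + 22880) + (589/3 + 25) = 49891 + 664/3 = 150337/3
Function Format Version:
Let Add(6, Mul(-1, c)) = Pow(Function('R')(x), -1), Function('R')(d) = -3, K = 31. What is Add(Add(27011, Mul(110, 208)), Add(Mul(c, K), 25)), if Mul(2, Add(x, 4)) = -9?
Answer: Rational(150337, 3) ≈ 50112.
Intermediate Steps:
x = Rational(-17, 2) (x = Add(-4, Mul(Rational(1, 2), -9)) = Add(-4, Rational(-9, 2)) = Rational(-17, 2) ≈ -8.5000)
c = Rational(19, 3) (c = Add(6, Mul(-1, Pow(-3, -1))) = Add(6, Mul(-1, Rational(-1, 3))) = Add(6, Rational(1, 3)) = Rational(19, 3) ≈ 6.3333)
Add(Add(27011, Mul(110, 208)), Add(Mul(c, K), 25)) = Add(Add(27011, Mul(110, 208)), Add(Mul(Rational(19, 3), 31), 25)) = Add(Add(27011, 22880), Add(Rational(589, 3), 25)) = Add(49891, Rational(664, 3)) = Rational(150337, 3)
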